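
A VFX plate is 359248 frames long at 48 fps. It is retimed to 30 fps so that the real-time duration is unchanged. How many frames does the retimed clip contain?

224530 frames

Target frames = source frames × (target rate / source rate) = 359248 × (30)/(48) = 359248 × 5/8 = 224530.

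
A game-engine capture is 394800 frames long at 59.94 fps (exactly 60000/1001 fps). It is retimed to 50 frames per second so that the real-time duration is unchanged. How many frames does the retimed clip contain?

Target frames = source frames × (target rate / source rate) = 394800 × (50)/(60000/1001) = 394800 × 1001/1200 = 329329.

329329 frames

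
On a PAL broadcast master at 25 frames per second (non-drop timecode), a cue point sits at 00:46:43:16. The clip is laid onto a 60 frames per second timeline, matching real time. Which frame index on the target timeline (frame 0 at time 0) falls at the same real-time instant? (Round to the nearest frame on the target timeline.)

frame 168218

Source frame index: (0×3600 + 46×60 + 43) × 25 + 16 = 70091.
Real time: 70091 / (25) = 70091/25 s.
Target frame: (70091/25) × (60) = 841092/5 ≈ 168218.400 → 168218.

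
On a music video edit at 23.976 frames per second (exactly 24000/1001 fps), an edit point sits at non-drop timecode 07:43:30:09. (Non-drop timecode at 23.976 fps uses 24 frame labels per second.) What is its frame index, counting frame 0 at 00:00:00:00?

frame 667449

Total seconds to the label: (7 × 3600 + 43 × 60 + 30) = 27810.
Frame index = 27810 × 24 + 9 = 667449.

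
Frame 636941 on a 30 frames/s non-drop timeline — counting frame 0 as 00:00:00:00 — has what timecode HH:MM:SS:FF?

05:53:51:11

636941 ÷ 30 = 21231 full seconds, remainder 11 frames.
21231 s = 5 h 53 min 51 s.
Timecode: 05:53:51:11.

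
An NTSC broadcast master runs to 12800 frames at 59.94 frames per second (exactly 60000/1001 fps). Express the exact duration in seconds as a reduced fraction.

Running time = 12800 ÷ (60000/1001) = 12800 × 1001/60000 = 16016/75 s.

16016/75 seconds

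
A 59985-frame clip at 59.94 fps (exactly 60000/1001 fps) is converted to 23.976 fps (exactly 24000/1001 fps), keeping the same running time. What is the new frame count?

23994 frames

Target frames = source frames × (target rate / source rate) = 59985 × (24000/1001)/(60000/1001) = 59985 × 2/5 = 23994.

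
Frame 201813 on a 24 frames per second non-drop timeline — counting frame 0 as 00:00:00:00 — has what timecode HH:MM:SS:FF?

02:20:08:21

201813 ÷ 24 = 8408 full seconds, remainder 21 frames.
8408 s = 2 h 20 min 8 s.
Timecode: 02:20:08:21.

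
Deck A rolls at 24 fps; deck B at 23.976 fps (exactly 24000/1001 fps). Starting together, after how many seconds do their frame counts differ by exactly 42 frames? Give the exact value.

The gap grows by |24000/1001 − 24| = 24/1001 frames per second.
Time for a 42-frame gap: 42 ÷ (24/1001) = 1751.75 s.

1751.75 seconds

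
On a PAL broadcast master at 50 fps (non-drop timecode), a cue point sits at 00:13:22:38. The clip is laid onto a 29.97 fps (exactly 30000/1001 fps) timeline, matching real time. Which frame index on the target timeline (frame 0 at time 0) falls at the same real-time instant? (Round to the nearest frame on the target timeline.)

Source frame index: (0×3600 + 13×60 + 22) × 50 + 38 = 40138.
Real time: 40138 / (50) = 20069/25 s.
Target frame: (20069/25) × (30000/1001) = 3440400/143 ≈ 24058.741 → 24059.

frame 24059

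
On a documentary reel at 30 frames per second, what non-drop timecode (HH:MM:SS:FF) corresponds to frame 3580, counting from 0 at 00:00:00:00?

00:01:59:10

3580 ÷ 30 = 119 full seconds, remainder 10 frames.
119 s = 0 h 1 min 59 s.
Timecode: 00:01:59:10.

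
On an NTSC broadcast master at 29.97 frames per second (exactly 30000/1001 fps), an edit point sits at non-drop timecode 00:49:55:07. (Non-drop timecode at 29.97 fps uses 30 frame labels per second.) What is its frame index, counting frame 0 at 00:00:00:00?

89857

Total seconds to the label: (0 × 3600 + 49 × 60 + 55) = 2995.
Frame index = 2995 × 30 + 7 = 89857.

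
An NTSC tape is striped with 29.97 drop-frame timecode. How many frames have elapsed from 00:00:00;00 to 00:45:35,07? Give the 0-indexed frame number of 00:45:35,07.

81975

Complete 10-minute blocks: 4, each 17982 frames → 71928.
Remaining 5 whole minutes in the current block: 1800 + 4 × 1798 = 8992 frames.
Within the current minute: 35 × 30 + 7 − 2 = 1055 (labels ;00/;01 skipped at this minute). Total = 71928 + 8992 + 1055 = 81975.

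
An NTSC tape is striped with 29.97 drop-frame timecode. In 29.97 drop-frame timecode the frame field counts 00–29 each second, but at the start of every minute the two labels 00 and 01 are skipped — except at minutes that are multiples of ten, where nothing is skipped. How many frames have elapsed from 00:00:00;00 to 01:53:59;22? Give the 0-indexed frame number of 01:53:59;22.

204988

Complete 10-minute blocks: 11, each 17982 frames → 197802.
Remaining 3 whole minutes in the current block: 1800 + 2 × 1798 = 5396 frames.
Within the current minute: 59 × 30 + 22 − 2 = 1790 (labels ;00/;01 skipped at this minute). Total = 197802 + 5396 + 1790 = 204988.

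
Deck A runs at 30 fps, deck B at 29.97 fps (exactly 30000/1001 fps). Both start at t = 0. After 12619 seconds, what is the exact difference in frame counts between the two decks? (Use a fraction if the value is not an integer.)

A emits 30 × 12619 = 378570 frames; B emits 30000/1001 × 12619 = 378570000/1001.
Difference = 378570/1001 frames (≈ 378.1918); B is behind A.

378570/1001 frames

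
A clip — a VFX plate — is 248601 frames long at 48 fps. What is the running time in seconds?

5179.1875 seconds

Running time = 248601 / (48) = 5179.1875 s.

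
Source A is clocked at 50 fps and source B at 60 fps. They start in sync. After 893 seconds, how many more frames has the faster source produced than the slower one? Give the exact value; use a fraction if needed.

A emits 50 × 893 = 44650 frames; B emits 60 × 893 = 53580.
Difference = 8930 frames; B is ahead of A.

8930 frames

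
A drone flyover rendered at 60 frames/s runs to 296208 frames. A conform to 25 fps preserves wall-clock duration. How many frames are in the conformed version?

Target frames = source frames × (target rate / source rate) = 296208 × (25)/(60) = 296208 × 5/12 = 123420.

123420 frames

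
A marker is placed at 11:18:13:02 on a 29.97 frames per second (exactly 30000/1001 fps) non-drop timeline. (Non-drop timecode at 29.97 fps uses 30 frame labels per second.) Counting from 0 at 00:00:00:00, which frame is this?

1220792

Total seconds to the label: (11 × 3600 + 18 × 60 + 13) = 40693.
Frame index = 40693 × 30 + 2 = 1220792.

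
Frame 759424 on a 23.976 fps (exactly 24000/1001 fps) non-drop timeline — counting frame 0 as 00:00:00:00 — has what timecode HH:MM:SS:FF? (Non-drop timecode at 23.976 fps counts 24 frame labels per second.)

08:47:22:16

759424 ÷ 24 = 31642 full seconds, remainder 16 frames.
31642 s = 8 h 47 min 22 s.
Timecode: 08:47:22:16.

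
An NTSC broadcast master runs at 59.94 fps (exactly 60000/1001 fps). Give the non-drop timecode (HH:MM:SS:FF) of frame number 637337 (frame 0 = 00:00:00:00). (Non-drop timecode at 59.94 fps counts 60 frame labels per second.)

02:57:02:17

637337 ÷ 60 = 10622 full seconds, remainder 17 frames.
10622 s = 2 h 57 min 2 s.
Timecode: 02:57:02:17.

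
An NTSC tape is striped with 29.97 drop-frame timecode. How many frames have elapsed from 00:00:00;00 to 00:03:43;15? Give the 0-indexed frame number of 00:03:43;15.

6699

As if non-drop at 30 labels/s: (0 × 3600 + 3 × 60 + 43) × 30 + 15 = 6705.
Minute boundaries passed: 3; those not divisible by 10: 3 − 0 = 3; dropped labels = 2 × 3 = 6.
Actual frame index = 6705 − 6 = 6699.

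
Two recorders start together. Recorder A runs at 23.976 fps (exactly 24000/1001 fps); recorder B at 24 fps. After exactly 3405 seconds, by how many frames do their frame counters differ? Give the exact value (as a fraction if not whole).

A emits 24000/1001 × 3405 = 81720000/1001 frames; B emits 24 × 3405 = 81720.
Difference = 81720/1001 frames (≈ 81.6384); B is ahead of A.

81720/1001 frames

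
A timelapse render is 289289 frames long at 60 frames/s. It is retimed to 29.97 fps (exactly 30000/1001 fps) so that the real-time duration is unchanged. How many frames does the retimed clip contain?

Target frames = source frames × (target rate / source rate) = 289289 × (30000/1001)/(60) = 289289 × 500/1001 = 144500.

144500 frames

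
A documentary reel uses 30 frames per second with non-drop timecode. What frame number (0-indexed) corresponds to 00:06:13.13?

frame 11203

Total seconds to the label: (0 × 3600 + 6 × 60 + 13) = 373.
Frame index = 373 × 30 + 13 = 11203.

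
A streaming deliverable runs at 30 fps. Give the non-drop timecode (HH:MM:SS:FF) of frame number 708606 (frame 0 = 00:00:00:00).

06:33:40:06

708606 ÷ 30 = 23620 full seconds, remainder 6 frames.
23620 s = 6 h 33 min 40 s.
Timecode: 06:33:40:06.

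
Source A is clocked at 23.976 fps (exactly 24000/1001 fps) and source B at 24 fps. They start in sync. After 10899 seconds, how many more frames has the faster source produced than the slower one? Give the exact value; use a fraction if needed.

37368/143 frames

A emits 24000/1001 × 10899 = 37368000/143 frames; B emits 24 × 10899 = 261576.
Difference = 37368/143 frames (≈ 261.3147); B is ahead of A.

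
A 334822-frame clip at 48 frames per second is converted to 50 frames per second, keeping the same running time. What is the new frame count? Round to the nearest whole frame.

Frames at target rate = 334822 × (50) / (48) = 4185275/12 ≈ 348772.917.
Nearest whole frame: 348773.

348773 frames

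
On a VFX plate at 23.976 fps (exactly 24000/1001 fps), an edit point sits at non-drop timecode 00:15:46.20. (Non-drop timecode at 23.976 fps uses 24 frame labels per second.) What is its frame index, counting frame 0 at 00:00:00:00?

frame 22724

Total seconds to the label: (0 × 3600 + 15 × 60 + 46) = 946.
Frame index = 946 × 24 + 20 = 22724.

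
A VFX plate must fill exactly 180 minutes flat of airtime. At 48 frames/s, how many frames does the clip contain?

518400 frames

180 min = 10800 s.
Frames = 10800 × 48 = 518400.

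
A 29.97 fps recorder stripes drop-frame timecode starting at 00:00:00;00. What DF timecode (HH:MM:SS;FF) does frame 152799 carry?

01:24:58;11

Each 10-minute DF block holds 10 × 60 × 30 − 9 × 2 = 17982 frames. 152799 ÷ 17982 → 8 full blocks, remainder 8943.
Within the partial block the first minute is 1800 frames and each further minute 1798, so 4 further minute boundaries passed. Total skipped labels = 18 × 8 + 2 × 4 = 152.
Non-drop label index = 152799 + 152 = 152951; at 30 labels/s that is 01:24:58:11, i.e. DF 01:24:58;11.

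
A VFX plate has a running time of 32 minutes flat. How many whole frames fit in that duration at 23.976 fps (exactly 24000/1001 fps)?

46033 frames

32 min = 1920 s.
Frames = 1920 × 24000/1001 = 46080000/1001 ≈ 46033.9660.
Complete frames: 46033.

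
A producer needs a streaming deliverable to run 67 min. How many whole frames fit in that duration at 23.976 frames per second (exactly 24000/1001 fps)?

67 min = 4020 s.
Frames = 4020 × 24000/1001 = 96480000/1001 ≈ 96383.6164.
Complete frames: 96383.

96383 frames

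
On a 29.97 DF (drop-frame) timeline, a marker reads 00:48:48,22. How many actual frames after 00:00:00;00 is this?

87774

Complete 10-minute blocks: 4, each 17982 frames → 71928.
Remaining 8 whole minutes in the current block: 1800 + 7 × 1798 = 14386 frames.
Within the current minute: 48 × 30 + 22 − 2 = 1460 (labels ;00/;01 skipped at this minute). Total = 71928 + 14386 + 1460 = 87774.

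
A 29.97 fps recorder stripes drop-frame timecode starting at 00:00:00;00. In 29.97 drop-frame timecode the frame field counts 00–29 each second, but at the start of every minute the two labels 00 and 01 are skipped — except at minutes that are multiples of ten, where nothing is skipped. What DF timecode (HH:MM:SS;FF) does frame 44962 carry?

00:25:00;08

Each 10-minute DF block holds 10 × 60 × 30 − 9 × 2 = 17982 frames. 44962 ÷ 17982 → 2 full blocks, remainder 8998.
Within the partial block the first minute is 1800 frames and each further minute 1798, so 5 further minute boundaries passed. Total skipped labels = 18 × 2 + 2 × 5 = 46.
Non-drop label index = 44962 + 46 = 45008; at 30 labels/s that is 00:25:00:08, i.e. DF 00:25:00;08.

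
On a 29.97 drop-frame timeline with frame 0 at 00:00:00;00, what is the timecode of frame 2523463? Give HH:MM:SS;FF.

Each 10-minute DF block holds 10 × 60 × 30 − 9 × 2 = 17982 frames. 2523463 ÷ 17982 → 140 full blocks, remainder 5983.
Within the partial block the first minute is 1800 frames and each further minute 1798, so 3 further minute boundaries passed. Total skipped labels = 18 × 140 + 2 × 3 = 2526.
Non-drop label index = 2523463 + 2526 = 2525989; at 30 labels/s that is 23:23:19:19, i.e. DF 23:23:19;19.

23:23:19;19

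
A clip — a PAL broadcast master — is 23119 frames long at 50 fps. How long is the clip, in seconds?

462.38 seconds

Running time = 23119 / (50) = 462.38 s.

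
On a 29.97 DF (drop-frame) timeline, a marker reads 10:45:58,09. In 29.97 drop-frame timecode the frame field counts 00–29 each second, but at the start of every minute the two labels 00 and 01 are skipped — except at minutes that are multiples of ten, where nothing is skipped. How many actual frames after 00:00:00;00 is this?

Complete 10-minute blocks: 64, each 17982 frames → 1150848.
Remaining 5 whole minutes in the current block: 1800 + 4 × 1798 = 8992 frames.
Within the current minute: 58 × 30 + 9 − 2 = 1747 (labels ;00/;01 skipped at this minute). Total = 1150848 + 8992 + 1747 = 1161587.

1161587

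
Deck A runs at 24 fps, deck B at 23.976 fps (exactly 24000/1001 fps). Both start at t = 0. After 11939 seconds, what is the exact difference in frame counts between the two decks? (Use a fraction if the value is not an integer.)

A emits 24 × 11939 = 286536 frames; B emits 24000/1001 × 11939 = 286536000/1001.
Difference = 286536/1001 frames (≈ 286.2498); B is behind A.

286536/1001 frames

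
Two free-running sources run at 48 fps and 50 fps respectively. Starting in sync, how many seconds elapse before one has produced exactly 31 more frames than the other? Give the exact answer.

15.5 seconds

The gap grows by |50 − 48| = 2 frames per second.
Time for a 31-frame gap: 31 ÷ (2) = 15.5 s.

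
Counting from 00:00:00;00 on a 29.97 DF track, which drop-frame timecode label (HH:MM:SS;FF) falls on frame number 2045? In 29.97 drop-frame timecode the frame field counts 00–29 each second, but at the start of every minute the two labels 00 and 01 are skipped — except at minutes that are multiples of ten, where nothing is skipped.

Each 10-minute DF block holds 10 × 60 × 30 − 9 × 2 = 17982 frames. 2045 ÷ 17982 → 0 full blocks, remainder 2045.
Within the partial block the first minute is 1800 frames and each further minute 1798, so 1 further minute boundary passed. Total skipped labels = 18 × 0 + 2 × 1 = 2.
Non-drop label index = 2045 + 2 = 2047; at 30 labels/s that is 00:01:08:07, i.e. DF 00:01:08;07.

00:01:08;07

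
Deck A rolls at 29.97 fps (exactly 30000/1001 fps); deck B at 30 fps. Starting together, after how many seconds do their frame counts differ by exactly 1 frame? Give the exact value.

1001/30 seconds

The gap grows by |30 − 30000/1001| = 30/1001 frames per second.
Time for a 1-frame gap: 1 ÷ (30/1001) = 1001/30 s.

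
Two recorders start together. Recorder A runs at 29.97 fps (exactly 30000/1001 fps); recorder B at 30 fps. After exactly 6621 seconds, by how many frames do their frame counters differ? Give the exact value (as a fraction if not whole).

198630/1001 frames

A emits 30000/1001 × 6621 = 198630000/1001 frames; B emits 30 × 6621 = 198630.
Difference = 198630/1001 frames (≈ 198.4316); B is ahead of A.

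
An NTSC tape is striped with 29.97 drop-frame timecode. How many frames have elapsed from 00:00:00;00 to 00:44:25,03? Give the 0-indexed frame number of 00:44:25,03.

Complete 10-minute blocks: 4, each 17982 frames → 71928.
Remaining 4 whole minutes in the current block: 1800 + 3 × 1798 = 7194 frames.
Within the current minute: 25 × 30 + 3 − 2 = 751 (labels ;00/;01 skipped at this minute). Total = 71928 + 7194 + 751 = 79873.

79873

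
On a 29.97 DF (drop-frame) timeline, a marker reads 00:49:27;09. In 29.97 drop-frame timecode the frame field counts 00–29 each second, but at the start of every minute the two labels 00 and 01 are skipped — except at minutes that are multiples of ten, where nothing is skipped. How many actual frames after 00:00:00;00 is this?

Complete 10-minute blocks: 4, each 17982 frames → 71928.
Remaining 9 whole minutes in the current block: 1800 + 8 × 1798 = 16184 frames.
Within the current minute: 27 × 30 + 9 − 2 = 817 (labels ;00/;01 skipped at this minute). Total = 71928 + 16184 + 817 = 88929.

88929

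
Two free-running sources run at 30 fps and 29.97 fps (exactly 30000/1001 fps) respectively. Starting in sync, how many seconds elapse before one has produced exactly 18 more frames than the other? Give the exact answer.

The gap grows by |30000/1001 − 30| = 30/1001 frames per second.
Time for a 18-frame gap: 18 ÷ (30/1001) = 600.6 s.

600.6 seconds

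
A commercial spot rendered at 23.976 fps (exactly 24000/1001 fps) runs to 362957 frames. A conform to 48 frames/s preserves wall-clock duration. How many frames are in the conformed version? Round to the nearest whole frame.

Frames at target rate = 362957 × (48) / (24000/1001) = 363319957/500 ≈ 726639.914.
Nearest whole frame: 726640.

726640 frames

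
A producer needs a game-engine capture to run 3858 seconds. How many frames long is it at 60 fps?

231480 frames

Frames = 3858 × 60 = 231480.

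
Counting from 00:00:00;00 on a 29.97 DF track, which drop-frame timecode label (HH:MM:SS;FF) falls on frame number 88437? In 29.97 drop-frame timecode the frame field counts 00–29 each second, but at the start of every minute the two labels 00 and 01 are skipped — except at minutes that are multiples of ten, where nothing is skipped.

Ten DF minutes hold 17982 frames, so frame 88437 lies in block 4 (frames 71928–89909) with 16509 frames into that block.
The block's first minute is 1800 frames and the rest 1798 each; 16509 frames reaches minute 9, so 4 × 18 + 9 × 2 = 90 labels have been skipped so far.
Adding those back, label number 88437 + 90 = 88527 at 30 labels/s is 2950 s + 27 f = 0 h 49 min 10 s frame 27, i.e. 00:49:10;27.

00:49:10;27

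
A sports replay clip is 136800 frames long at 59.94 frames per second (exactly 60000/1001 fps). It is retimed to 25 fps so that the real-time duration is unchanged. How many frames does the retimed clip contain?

57057 frames

Target frames = source frames × (target rate / source rate) = 136800 × (25)/(60000/1001) = 136800 × 1001/2400 = 57057.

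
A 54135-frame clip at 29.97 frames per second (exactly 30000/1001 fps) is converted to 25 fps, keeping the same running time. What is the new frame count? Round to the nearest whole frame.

45158 frames

Frames at target rate = 54135 × (25) / (30000/1001) = 3612609/80 ≈ 45157.613.
Nearest whole frame: 45158.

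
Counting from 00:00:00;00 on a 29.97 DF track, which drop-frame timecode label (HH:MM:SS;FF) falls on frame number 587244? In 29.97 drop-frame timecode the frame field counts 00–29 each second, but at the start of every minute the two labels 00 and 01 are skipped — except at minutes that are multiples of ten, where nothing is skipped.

05:26:34;12

Each 10-minute DF block holds 10 × 60 × 30 − 9 × 2 = 17982 frames. 587244 ÷ 17982 → 32 full blocks, remainder 11820.
Within the partial block the first minute is 1800 frames and each further minute 1798, so 6 further minute boundaries passed. Total skipped labels = 18 × 32 + 2 × 6 = 588.
Non-drop label index = 587244 + 588 = 587832; at 30 labels/s that is 05:26:34:12, i.e. DF 05:26:34;12.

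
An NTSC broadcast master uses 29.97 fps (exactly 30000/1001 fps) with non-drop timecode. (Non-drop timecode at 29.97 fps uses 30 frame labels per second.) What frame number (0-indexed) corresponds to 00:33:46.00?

Total seconds to the label: (0 × 3600 + 33 × 60 + 46) = 2026.
Frame index = 2026 × 30 + 0 = 60780.

frame 60780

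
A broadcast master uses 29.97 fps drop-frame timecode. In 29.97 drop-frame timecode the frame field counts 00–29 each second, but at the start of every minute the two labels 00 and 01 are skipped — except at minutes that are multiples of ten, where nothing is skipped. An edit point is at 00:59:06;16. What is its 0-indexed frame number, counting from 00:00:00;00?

Complete 10-minute blocks: 5, each 17982 frames → 89910.
Remaining 9 whole minutes in the current block: 1800 + 8 × 1798 = 16184 frames.
Within the current minute: 6 × 30 + 16 − 2 = 194 (labels ;00/;01 skipped at this minute). Total = 89910 + 16184 + 194 = 106288.

106288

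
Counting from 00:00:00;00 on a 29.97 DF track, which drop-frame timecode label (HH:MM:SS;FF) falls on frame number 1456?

Ten DF minutes hold 17982 frames, so frame 1456 lies in block 0 (frames 0–17981) with 1456 frames into that block.
The block's first minute is 1800 frames and the rest 1798 each; 1456 frames reaches minute 0, so 0 × 18 + 0 × 2 = 0 labels have been skipped so far.
Adding those back, label number 1456 + 0 = 1456 at 30 labels/s is 48 s + 16 f = 0 h 0 min 48 s frame 16, i.e. 00:00:48;16.

00:00:48;16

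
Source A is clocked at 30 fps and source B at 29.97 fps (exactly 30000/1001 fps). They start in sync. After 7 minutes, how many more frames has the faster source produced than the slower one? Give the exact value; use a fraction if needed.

1800/143 frames

7 min = 420 s.
A emits 30 × 420 = 12600 frames; B emits 30000/1001 × 420 = 1800000/143.
Difference = 1800/143 frames (≈ 12.5874); B is behind A.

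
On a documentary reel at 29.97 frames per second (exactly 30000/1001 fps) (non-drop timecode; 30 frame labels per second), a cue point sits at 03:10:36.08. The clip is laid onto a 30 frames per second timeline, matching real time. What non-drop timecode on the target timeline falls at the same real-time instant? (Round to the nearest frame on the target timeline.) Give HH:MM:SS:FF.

Source frame index: (3×3600 + 10×60 + 36) × 30 + 8 = 343088.
Real time: 343088 / (30000/1001) = 21464443/1875 s.
Target frame: (21464443/1875) × (30) = 42928886/125 ≈ 343431.088 → 343431.
At 30 labels/s: frame 343431 → 03:10:47:21.

03:10:47:21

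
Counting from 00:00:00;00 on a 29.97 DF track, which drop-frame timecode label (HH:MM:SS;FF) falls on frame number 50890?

Ten DF minutes hold 17982 frames, so frame 50890 lies in block 2 (frames 35964–53945) with 14926 frames into that block.
The block's first minute is 1800 frames and the rest 1798 each; 14926 frames reaches minute 8, so 2 × 18 + 8 × 2 = 52 labels have been skipped so far.
Adding those back, label number 50890 + 52 = 50942 at 30 labels/s is 1698 s + 2 f = 0 h 28 min 18 s frame 2, i.e. 00:28:18;02.

00:28:18;02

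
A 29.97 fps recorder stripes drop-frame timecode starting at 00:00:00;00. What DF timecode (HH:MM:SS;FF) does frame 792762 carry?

Ten DF minutes hold 17982 frames, so frame 792762 lies in block 44 (frames 791208–809189) with 1554 frames into that block.
The block's first minute is 1800 frames and the rest 1798 each; 1554 frames reaches minute 0, so 44 × 18 + 0 × 2 = 792 labels have been skipped so far.
Adding those back, label number 792762 + 792 = 793554 at 30 labels/s is 26451 s + 24 f = 7 h 20 min 51 s frame 24, i.e. 07:20:51;24.

07:20:51;24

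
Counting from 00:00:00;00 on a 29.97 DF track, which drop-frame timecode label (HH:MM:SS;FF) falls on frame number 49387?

Ten DF minutes hold 17982 frames, so frame 49387 lies in block 2 (frames 35964–53945) with 13423 frames into that block.
The block's first minute is 1800 frames and the rest 1798 each; 13423 frames reaches minute 7, so 2 × 18 + 7 × 2 = 50 labels have been skipped so far.
Adding those back, label number 49387 + 50 = 49437 at 30 labels/s is 1647 s + 27 f = 0 h 27 min 27 s frame 27, i.e. 00:27:27;27.

00:27:27;27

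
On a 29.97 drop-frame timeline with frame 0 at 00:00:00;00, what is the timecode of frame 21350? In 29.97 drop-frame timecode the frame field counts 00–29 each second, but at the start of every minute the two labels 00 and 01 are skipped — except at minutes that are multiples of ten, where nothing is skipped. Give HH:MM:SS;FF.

00:11:52;10

Each 10-minute DF block holds 10 × 60 × 30 − 9 × 2 = 17982 frames. 21350 ÷ 17982 → 1 full block, remainder 3368.
Within the partial block the first minute is 1800 frames and each further minute 1798, so 1 further minute boundary passed. Total skipped labels = 18 × 1 + 2 × 1 = 20.
Non-drop label index = 21350 + 20 = 21370; at 30 labels/s that is 00:11:52:10, i.e. DF 00:11:52;10.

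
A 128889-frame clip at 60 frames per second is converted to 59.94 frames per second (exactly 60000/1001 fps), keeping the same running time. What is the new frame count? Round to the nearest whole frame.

Frames at target rate = 128889 × (60000/1001) / (60) = 128889000/1001 ≈ 128760.240.
Nearest whole frame: 128760.

128760 frames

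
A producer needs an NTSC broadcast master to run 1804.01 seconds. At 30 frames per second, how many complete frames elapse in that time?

Frames = 1804.01 × 30 = 541203/10 ≈ 54120.3000.
Complete frames: 54120.

54120 frames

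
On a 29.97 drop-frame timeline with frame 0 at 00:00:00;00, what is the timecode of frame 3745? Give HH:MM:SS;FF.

00:02:04;29

Each 10-minute DF block holds 10 × 60 × 30 − 9 × 2 = 17982 frames. 3745 ÷ 17982 → 0 full blocks, remainder 3745.
Within the partial block the first minute is 1800 frames and each further minute 1798, so 2 further minute boundaries passed. Total skipped labels = 18 × 0 + 2 × 2 = 4.
Non-drop label index = 3745 + 4 = 3749; at 30 labels/s that is 00:02:04:29, i.e. DF 00:02:04;29.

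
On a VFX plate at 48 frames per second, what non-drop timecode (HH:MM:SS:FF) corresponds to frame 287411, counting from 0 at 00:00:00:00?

01:39:47:35

287411 ÷ 48 = 5987 full seconds, remainder 35 frames.
5987 s = 1 h 39 min 47 s.
Timecode: 01:39:47:35.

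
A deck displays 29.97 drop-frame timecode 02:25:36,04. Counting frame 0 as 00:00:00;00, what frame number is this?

261822

Complete 10-minute blocks: 14, each 17982 frames → 251748.
Remaining 5 whole minutes in the current block: 1800 + 4 × 1798 = 8992 frames.
Within the current minute: 36 × 30 + 4 − 2 = 1082 (labels ;00/;01 skipped at this minute). Total = 251748 + 8992 + 1082 = 261822.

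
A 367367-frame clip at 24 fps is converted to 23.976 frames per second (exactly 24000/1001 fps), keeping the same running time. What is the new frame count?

Target frames = source frames × (target rate / source rate) = 367367 × (24000/1001)/(24) = 367367 × 1000/1001 = 367000.

367000 frames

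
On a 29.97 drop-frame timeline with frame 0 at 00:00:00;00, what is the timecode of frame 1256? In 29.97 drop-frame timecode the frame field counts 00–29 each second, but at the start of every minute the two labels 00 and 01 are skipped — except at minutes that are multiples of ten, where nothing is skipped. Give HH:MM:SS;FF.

Each 10-minute DF block holds 10 × 60 × 30 − 9 × 2 = 17982 frames. 1256 ÷ 17982 → 0 full blocks, remainder 1256.
Within the partial block the first minute is 1800 frames and each further minute 1798, so 0 further minute boundaries passed. Total skipped labels = 18 × 0 + 2 × 0 = 0.
Non-drop label index = 1256 + 0 = 1256; at 30 labels/s that is 00:00:41:26, i.e. DF 00:00:41;26.

00:00:41;26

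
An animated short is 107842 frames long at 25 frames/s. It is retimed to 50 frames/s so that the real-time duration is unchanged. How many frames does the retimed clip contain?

Target frames = source frames × (target rate / source rate) = 107842 × (50)/(25) = 107842 × 2 = 215684.

215684 frames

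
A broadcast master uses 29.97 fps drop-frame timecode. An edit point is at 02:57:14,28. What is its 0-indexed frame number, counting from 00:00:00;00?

As if non-drop at 30 labels/s: (2 × 3600 + 57 × 60 + 14) × 30 + 28 = 319048.
Minute boundaries passed: 177; those not divisible by 10: 177 − 17 = 160; dropped labels = 2 × 160 = 320.
Actual frame index = 319048 − 320 = 318728.

318728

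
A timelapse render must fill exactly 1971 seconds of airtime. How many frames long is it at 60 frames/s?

118260 frames

Frames = 1971 × 60 = 118260.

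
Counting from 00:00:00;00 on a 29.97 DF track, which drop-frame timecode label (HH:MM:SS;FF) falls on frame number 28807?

00:16:01;07

Ten DF minutes hold 17982 frames, so frame 28807 lies in block 1 (frames 17982–35963) with 10825 frames into that block.
The block's first minute is 1800 frames and the rest 1798 each; 10825 frames reaches minute 6, so 1 × 18 + 6 × 2 = 30 labels have been skipped so far.
Adding those back, label number 28807 + 30 = 28837 at 30 labels/s is 961 s + 7 f = 0 h 16 min 1 s frame 7, i.e. 00:16:01;07.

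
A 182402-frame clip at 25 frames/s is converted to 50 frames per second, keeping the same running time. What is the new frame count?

364804 frames

Target frames = source frames × (target rate / source rate) = 182402 × (50)/(25) = 182402 × 2 = 364804.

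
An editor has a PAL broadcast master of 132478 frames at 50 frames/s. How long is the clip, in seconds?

2649.56 seconds

Running time = 132478 / (50) = 2649.56 s.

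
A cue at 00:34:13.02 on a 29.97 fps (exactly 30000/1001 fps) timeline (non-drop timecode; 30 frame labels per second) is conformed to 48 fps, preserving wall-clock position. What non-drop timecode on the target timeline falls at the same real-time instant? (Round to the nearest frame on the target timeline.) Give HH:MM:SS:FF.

00:34:15:06

Source frame index: (0×3600 + 34×60 + 13) × 30 + 2 = 61592.
Real time: 61592 / (30000/1001) = 7706699/3750 s.
Target frame: (7706699/3750) × (48) = 61653592/625 ≈ 98645.747 → 98646.
At 48 labels/s: frame 98646 → 00:34:15:06.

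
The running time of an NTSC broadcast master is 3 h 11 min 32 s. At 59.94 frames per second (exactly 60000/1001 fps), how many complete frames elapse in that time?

3 h 11 min 32 s = 11492 s.
Frames = 11492 × 60000/1001 = 53040000/77 ≈ 688831.1688.
Complete frames: 688831.

688831 frames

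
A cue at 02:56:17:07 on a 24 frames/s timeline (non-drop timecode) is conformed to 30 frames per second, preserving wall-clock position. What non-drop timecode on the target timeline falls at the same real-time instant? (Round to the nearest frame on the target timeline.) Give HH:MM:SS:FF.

Source frame index: (2×3600 + 56×60 + 17) × 24 + 7 = 253855.
Real time: 253855 / (24) = 253855/24 s.
Target frame: (253855/24) × (30) = 1269275/4 ≈ 317318.750 → 317319.
At 30 labels/s: frame 317319 → 02:56:17:09.

02:56:17:09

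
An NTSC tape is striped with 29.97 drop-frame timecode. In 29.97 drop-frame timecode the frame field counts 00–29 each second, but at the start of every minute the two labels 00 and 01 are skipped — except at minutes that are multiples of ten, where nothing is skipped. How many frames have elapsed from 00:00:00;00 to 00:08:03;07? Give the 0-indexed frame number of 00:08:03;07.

14481

Complete 10-minute blocks: 0, each 17982 frames → 0.
Remaining 8 whole minutes in the current block: 1800 + 7 × 1798 = 14386 frames.
Within the current minute: 3 × 30 + 7 − 2 = 95 (labels ;00/;01 skipped at this minute). Total = 0 + 14386 + 95 = 14481.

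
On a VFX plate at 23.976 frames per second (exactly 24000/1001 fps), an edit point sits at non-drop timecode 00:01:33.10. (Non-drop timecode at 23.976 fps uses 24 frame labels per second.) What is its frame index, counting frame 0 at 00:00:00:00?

Total seconds to the label: (0 × 3600 + 1 × 60 + 33) = 93.
Frame index = 93 × 24 + 10 = 2242.

frame 2242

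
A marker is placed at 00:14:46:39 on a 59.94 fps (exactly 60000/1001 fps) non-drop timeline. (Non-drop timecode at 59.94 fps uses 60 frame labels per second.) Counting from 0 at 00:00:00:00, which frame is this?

frame 53199

Total seconds to the label: (0 × 3600 + 14 × 60 + 46) = 886.
Frame index = 886 × 60 + 39 = 53199.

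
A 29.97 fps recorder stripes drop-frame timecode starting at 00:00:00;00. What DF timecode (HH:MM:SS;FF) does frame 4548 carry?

Ten DF minutes hold 17982 frames, so frame 4548 lies in block 0 (frames 0–17981) with 4548 frames into that block.
The block's first minute is 1800 frames and the rest 1798 each; 4548 frames reaches minute 2, so 0 × 18 + 2 × 2 = 4 labels have been skipped so far.
Adding those back, label number 4548 + 4 = 4552 at 30 labels/s is 151 s + 22 f = 0 h 2 min 31 s frame 22, i.e. 00:02:31;22.

00:02:31;22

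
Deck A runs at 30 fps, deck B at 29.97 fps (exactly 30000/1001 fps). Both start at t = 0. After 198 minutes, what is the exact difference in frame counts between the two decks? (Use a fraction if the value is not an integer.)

198 min = 11880 s.
A emits 30 × 11880 = 356400 frames; B emits 30000/1001 × 11880 = 32400000/91.
Difference = 32400/91 frames (≈ 356.0440); B is behind A.

32400/91 frames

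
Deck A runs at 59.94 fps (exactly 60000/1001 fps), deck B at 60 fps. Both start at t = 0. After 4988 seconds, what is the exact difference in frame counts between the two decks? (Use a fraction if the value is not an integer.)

A emits 60000/1001 × 4988 = 299280000/1001 frames; B emits 60 × 4988 = 299280.
Difference = 299280/1001 frames (≈ 298.9810); B is ahead of A.

299280/1001 frames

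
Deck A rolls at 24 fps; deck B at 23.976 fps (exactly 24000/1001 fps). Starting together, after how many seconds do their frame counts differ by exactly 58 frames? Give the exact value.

29029/12 seconds

The gap grows by |24000/1001 − 24| = 24/1001 frames per second.
Time for a 58-frame gap: 58 ÷ (24/1001) = 29029/12 s.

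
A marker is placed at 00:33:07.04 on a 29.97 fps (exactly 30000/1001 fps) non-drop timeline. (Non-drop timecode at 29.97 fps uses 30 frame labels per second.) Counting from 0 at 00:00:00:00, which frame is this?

Total seconds to the label: (0 × 3600 + 33 × 60 + 7) = 1987.
Frame index = 1987 × 30 + 4 = 59614.

59614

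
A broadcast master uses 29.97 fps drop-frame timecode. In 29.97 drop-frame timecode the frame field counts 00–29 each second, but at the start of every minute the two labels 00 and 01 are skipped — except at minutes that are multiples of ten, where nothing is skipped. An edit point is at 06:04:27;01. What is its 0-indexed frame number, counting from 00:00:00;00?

655355

Complete 10-minute blocks: 36, each 17982 frames → 647352.
Remaining 4 whole minutes in the current block: 1800 + 3 × 1798 = 7194 frames.
Within the current minute: 27 × 30 + 1 − 2 = 809 (labels ;00/;01 skipped at this minute). Total = 647352 + 7194 + 809 = 655355.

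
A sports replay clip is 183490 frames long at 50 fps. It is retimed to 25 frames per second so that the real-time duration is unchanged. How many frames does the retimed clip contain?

91745 frames

Target frames = source frames × (target rate / source rate) = 183490 × (25)/(50) = 183490 × 1/2 = 91745.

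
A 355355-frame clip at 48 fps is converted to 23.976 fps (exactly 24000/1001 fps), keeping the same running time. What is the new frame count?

Target frames = source frames × (target rate / source rate) = 355355 × (24000/1001)/(48) = 355355 × 500/1001 = 177500.

177500 frames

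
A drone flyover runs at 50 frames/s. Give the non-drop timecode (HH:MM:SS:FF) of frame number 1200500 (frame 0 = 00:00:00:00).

1200500 ÷ 50 = 24010 full seconds, remainder 0 frames.
24010 s = 6 h 40 min 10 s.
Timecode: 06:40:10:00.

06:40:10:00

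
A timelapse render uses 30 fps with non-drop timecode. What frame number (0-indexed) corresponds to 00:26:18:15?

Total seconds to the label: (0 × 3600 + 26 × 60 + 18) = 1578.
Frame index = 1578 × 30 + 15 = 47355.

frame 47355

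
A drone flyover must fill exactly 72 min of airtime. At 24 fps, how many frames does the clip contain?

103680 frames

72 min = 4320 s.
Frames = 4320 × 24 = 103680.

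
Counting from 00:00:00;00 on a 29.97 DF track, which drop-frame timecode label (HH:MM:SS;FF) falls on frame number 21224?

Each 10-minute DF block holds 10 × 60 × 30 − 9 × 2 = 17982 frames. 21224 ÷ 17982 → 1 full block, remainder 3242.
Within the partial block the first minute is 1800 frames and each further minute 1798, so 1 further minute boundary passed. Total skipped labels = 18 × 1 + 2 × 1 = 20.
Non-drop label index = 21224 + 20 = 21244; at 30 labels/s that is 00:11:48:04, i.e. DF 00:11:48;04.

00:11:48;04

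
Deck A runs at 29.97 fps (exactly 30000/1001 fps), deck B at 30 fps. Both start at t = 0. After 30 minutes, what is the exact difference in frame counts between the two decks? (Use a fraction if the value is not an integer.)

54000/1001 frames

30 min = 1800 s.
A emits 30000/1001 × 1800 = 54000000/1001 frames; B emits 30 × 1800 = 54000.
Difference = 54000/1001 frames (≈ 53.9461); B is ahead of A.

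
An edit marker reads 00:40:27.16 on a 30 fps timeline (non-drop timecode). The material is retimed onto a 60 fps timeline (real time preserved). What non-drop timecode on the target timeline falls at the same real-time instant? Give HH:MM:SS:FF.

Source frame index: (0×3600 + 40×60 + 27) × 30 + 16 = 72826.
Real time: 72826 / (30) = 36413/15 s.
Target frame: (36413/15) × (60) = 145652.
At 60 labels/s: frame 145652 → 00:40:27:32.

00:40:27:32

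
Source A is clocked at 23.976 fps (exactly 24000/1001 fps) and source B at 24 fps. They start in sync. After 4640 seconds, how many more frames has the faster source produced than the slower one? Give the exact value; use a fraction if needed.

111360/1001 frames

A emits 24000/1001 × 4640 = 111360000/1001 frames; B emits 24 × 4640 = 111360.
Difference = 111360/1001 frames (≈ 111.2488); B is ahead of A.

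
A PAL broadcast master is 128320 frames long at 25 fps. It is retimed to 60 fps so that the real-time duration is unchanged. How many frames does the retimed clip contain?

307968 frames

Target frames = source frames × (target rate / source rate) = 128320 × (60)/(25) = 128320 × 12/5 = 307968.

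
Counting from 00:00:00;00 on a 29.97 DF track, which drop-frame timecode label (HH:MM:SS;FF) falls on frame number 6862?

Each 10-minute DF block holds 10 × 60 × 30 − 9 × 2 = 17982 frames. 6862 ÷ 17982 → 0 full blocks, remainder 6862.
Within the partial block the first minute is 1800 frames and each further minute 1798, so 3 further minute boundaries passed. Total skipped labels = 18 × 0 + 2 × 3 = 6.
Non-drop label index = 6862 + 6 = 6868; at 30 labels/s that is 00:03:48:28, i.e. DF 00:03:48;28.

00:03:48;28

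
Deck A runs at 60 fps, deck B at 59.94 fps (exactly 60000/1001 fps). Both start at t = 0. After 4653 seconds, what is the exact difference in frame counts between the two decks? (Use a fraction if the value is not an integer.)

25380/91 frames

A emits 60 × 4653 = 279180 frames; B emits 60000/1001 × 4653 = 25380000/91.
Difference = 25380/91 frames (≈ 278.9011); B is behind A.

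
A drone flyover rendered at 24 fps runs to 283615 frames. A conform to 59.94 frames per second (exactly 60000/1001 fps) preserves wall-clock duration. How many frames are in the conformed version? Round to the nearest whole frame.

708329 frames

Frames at target rate = 283615 × (60000/1001) / (24) = 709037500/1001 ≈ 708329.171.
Nearest whole frame: 708329.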